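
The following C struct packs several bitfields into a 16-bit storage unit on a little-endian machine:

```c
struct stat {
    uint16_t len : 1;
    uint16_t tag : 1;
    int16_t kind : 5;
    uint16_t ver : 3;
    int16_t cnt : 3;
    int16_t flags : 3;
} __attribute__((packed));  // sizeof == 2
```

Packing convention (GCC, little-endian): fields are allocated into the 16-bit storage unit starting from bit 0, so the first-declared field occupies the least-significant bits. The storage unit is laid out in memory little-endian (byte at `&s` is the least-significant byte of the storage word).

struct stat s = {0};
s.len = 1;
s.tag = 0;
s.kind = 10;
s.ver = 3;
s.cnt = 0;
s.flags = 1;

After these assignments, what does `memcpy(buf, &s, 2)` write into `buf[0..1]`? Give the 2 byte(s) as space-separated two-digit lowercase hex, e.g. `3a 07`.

[0+:1] len=1 & 0x1 = 0x1; word=0x0001
[1+:1] tag=0 & 0x1 = 0x0; word=0x0001
[2+:5] kind=10 & 0x1f = 0xa; word=0x0029
[7+:3] ver=3 & 0x7 = 0x3; word=0x01a9
[10+:3] cnt=0 & 0x7 = 0x0; word=0x01a9
[13+:3] flags=1 & 0x7 = 0x1; word=0x21a9
word = 0x21a9 → little-endian bytes:
  [0]=0xa9  [1]=0x21

a9 21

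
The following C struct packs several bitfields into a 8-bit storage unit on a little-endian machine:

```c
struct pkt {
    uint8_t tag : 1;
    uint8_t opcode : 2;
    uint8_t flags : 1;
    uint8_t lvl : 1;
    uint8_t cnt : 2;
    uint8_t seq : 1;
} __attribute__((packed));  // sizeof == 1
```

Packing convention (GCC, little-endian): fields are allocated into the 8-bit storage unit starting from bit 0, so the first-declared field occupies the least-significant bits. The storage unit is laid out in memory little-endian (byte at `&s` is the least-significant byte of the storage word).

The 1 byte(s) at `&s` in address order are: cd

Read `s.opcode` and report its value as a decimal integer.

2

[0]=0xcd (little-endian) → word 0xcd
tag [0+:1] = (word>>0) & 0x1 = 1
opcode [1+:2] = (word>>1) & 0x3 = 2  ←
flags [3+:1] = (word>>3) & 0x1 = 1
lvl [4+:1] = (word>>4) & 0x1 = 0
cnt [5+:2] = (word>>5) & 0x3 = 2
seq [7+:1] = (word>>7) & 0x1 = 1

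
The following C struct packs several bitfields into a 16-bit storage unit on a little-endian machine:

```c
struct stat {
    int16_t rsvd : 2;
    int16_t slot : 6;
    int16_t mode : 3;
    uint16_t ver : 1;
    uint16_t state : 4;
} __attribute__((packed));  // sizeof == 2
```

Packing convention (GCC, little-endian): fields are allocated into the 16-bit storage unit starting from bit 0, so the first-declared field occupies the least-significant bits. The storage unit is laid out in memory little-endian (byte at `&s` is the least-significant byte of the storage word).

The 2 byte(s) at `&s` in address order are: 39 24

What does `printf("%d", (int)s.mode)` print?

[0]=0x39 [1]=0x24 (little-endian) → word 0x2439
rsvd:2 @ bit 0 → (0x2439>>0)&0x3 = 0x1
slot:6 @ bit 2 → (0x2439>>2)&0x3f = 0xe
mode:3 @ bit 8 → (0x2439>>8)&0x7 = 0x4  ←
ver:1 @ bit 11 → (0x2439>>11)&0x1 = 0x0
state:4 @ bit 12 → (0x2439>>12)&0xf = 0x2
mode signed 3b, MSB=1: 4 - 8 = -4

-4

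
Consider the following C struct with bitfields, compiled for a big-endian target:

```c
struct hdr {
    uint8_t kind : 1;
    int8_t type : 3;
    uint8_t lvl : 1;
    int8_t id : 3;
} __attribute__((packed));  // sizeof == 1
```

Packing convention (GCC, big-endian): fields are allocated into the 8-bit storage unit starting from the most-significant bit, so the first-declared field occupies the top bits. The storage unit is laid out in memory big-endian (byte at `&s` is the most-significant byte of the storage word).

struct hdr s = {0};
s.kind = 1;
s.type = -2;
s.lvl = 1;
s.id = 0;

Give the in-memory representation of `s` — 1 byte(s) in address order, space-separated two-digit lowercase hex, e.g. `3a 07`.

e8

[7+:1] kind=1 & 0x1 = 0x1; word=0x80
[4+:3] type=-2 & 0x7 = 0x6; word=0xe0
[3+:1] lvl=1 & 0x1 = 0x1; word=0xe8
[0+:3] id=0 & 0x7 = 0x0; word=0xe8
word = 0xe8 → big-endian bytes:
  [0]=0xe8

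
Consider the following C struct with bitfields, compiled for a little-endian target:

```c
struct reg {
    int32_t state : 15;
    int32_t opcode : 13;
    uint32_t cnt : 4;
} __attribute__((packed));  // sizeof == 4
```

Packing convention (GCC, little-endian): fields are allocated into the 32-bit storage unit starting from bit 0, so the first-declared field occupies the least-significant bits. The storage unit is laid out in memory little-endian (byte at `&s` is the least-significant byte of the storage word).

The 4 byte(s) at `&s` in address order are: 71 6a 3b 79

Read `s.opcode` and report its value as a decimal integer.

-3466

[0]=0x71 [1]=0x6a [2]=0x3b [3]=0x79 (little-endian) → word 0x793b6a71
state:15 @ bit 0 → (0x793b6a71>>0)&0x7fff = 0x6a71
opcode:13 @ bit 15 → (0x793b6a71>>15)&0x1fff = 0x1276  ←
cnt:4 @ bit 28 → (0x793b6a71>>28)&0xf = 0x7
opcode signed 13b, MSB=1: 4726 - 8192 = -3466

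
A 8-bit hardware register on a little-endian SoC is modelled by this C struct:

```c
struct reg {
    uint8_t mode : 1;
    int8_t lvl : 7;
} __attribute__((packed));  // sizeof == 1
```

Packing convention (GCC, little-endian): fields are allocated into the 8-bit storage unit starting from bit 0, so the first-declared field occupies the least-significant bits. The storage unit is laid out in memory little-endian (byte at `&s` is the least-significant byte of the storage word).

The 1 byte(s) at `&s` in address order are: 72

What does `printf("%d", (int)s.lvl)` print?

57

[0]=0x72 (little-endian) → word 0x72
mode:1 @ bit 0 → (0x72>>0)&0x1 = 0x0
lvl:7 @ bit 1 → (0x72>>1)&0x7f = 0x39  ←
lvl signed 7b, MSB=0: value = 57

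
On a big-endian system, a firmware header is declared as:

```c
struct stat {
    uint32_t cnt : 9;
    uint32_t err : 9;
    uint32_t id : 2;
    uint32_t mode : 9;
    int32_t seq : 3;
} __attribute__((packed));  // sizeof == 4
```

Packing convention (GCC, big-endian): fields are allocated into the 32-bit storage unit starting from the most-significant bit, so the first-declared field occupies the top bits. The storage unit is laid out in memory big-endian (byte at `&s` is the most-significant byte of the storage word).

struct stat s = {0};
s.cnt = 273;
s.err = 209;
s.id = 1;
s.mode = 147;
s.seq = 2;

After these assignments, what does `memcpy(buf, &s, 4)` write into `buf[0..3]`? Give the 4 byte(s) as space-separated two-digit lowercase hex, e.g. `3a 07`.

[23+:9] cnt=273 & 0x1ff = 0x111; word=0x88800000
[14+:9] err=209 & 0x1ff = 0xd1; word=0x88b44000
[12+:2] id=1 & 0x3 = 0x1; word=0x88b45000
[3+:9] mode=147 & 0x1ff = 0x93; word=0x88b45498
[0+:3] seq=2 & 0x7 = 0x2; word=0x88b4549a
word = 0x88b4549a → big-endian bytes:
  [0]=0x88  [1]=0xb4  [2]=0x54  [3]=0x9a

88 b4 54 9a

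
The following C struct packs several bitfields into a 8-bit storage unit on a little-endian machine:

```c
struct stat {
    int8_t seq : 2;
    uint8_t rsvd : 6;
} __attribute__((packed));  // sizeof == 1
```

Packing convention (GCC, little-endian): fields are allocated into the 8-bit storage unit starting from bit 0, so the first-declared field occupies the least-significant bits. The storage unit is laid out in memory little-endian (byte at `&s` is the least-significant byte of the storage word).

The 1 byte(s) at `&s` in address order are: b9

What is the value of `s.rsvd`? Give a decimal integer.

[0]=0xb9 (little-endian) → word 0xb9
seq [0+:2] = (word>>0) & 0x3 = 1
rsvd [2+:6] = (word>>2) & 0x3f = 46  ←

46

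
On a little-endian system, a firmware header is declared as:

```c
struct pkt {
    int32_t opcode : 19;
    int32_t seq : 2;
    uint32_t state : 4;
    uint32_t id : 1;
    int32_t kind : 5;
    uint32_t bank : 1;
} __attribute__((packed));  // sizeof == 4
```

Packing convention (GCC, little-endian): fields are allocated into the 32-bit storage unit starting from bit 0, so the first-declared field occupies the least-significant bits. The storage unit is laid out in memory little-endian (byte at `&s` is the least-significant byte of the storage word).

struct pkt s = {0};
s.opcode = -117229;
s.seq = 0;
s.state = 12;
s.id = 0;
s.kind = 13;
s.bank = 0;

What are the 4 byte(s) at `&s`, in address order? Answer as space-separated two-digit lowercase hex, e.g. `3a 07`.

opcode (19b) val=-117229 bits=0x63613 at bit 0: 0x00063613
seq (2b) val=0 bits=0x0 at bit 19: 0x00063613
state (4b) val=12 bits=0xc at bit 21: 0x01863613
id (1b) val=0 bits=0x0 at bit 25: 0x01863613
kind (5b) val=13 bits=0xd at bit 26: 0x35863613
bank (1b) val=0 bits=0x0 at bit 31: 0x35863613
word = 0x35863613 → little-endian bytes:
  [0]=0x13  [1]=0x36  [2]=0x86  [3]=0x35

13 36 86 35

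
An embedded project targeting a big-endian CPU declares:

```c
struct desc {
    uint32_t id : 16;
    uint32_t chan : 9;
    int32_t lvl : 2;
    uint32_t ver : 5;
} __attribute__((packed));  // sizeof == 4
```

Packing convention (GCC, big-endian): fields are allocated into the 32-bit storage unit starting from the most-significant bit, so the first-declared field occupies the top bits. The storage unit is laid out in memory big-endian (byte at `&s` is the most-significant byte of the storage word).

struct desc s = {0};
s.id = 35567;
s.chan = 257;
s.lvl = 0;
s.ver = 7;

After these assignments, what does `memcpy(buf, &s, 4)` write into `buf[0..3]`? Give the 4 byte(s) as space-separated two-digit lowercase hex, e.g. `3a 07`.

id (16b) val=35567 bits=0x8aef at bit 16: 0x8aef0000
chan (9b) val=257 bits=0x101 at bit 7: 0x8aef8080
lvl (2b) val=0 bits=0x0 at bit 5: 0x8aef8080
ver (5b) val=7 bits=0x7 at bit 0: 0x8aef8087
word = 0x8aef8087 → big-endian bytes:
  [0]=0x8a  [1]=0xef  [2]=0x80  [3]=0x87

8a ef 80 87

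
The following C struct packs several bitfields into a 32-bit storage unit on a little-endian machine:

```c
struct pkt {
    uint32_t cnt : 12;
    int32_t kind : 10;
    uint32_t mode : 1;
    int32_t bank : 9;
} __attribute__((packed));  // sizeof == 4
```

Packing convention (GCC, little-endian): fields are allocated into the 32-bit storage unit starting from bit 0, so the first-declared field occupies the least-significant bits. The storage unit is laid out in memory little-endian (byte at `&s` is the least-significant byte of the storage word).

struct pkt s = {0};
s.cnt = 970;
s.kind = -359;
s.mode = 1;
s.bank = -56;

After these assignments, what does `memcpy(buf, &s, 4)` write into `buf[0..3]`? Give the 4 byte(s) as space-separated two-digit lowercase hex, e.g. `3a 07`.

[0+:12] cnt=970 & 0xfff = 0x3ca; word=0x000003ca
[12+:10] kind=-359 & 0x3ff = 0x299; word=0x002993ca
[22+:1] mode=1 & 0x1 = 0x1; word=0x006993ca
[23+:9] bank=-56 & 0x1ff = 0x1c8; word=0xe46993ca
word = 0xe46993ca → little-endian bytes:
  [0]=0xca  [1]=0x93  [2]=0x69  [3]=0xe4

ca 93 69 e4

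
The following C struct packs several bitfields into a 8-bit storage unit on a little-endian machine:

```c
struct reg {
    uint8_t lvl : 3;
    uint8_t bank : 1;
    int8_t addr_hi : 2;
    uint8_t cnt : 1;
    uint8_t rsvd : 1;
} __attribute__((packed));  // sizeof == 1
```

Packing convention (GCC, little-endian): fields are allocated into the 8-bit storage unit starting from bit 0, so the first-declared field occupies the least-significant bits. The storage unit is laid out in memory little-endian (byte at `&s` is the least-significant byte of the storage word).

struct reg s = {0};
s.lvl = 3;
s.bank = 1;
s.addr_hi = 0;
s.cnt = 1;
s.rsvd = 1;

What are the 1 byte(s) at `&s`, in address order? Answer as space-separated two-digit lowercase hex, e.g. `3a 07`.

cb

lvl (3b) val=3 bits=0x3 at bit 0: 0x03
bank (1b) val=1 bits=0x1 at bit 3: 0x0b
addr_hi (2b) val=0 bits=0x0 at bit 4: 0x0b
cnt (1b) val=1 bits=0x1 at bit 6: 0x4b
rsvd (1b) val=1 bits=0x1 at bit 7: 0xcb
word = 0xcb → little-endian bytes:
  [0]=0xcb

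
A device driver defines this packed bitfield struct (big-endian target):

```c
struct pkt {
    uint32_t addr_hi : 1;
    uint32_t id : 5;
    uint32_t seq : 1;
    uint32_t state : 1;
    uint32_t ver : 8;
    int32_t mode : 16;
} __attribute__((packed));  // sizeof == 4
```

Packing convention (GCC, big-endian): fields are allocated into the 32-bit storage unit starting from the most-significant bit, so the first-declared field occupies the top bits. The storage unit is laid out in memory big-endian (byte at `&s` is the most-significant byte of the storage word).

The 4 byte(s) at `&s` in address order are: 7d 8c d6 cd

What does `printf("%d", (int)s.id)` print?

31

[0]=0x7d [1]=0x8c [2]=0xd6 [3]=0xcd (big-endian) → word 0x7d8cd6cd
addr_hi [31+:1] = (word>>31) & 0x1 = 0
id [26+:5] = (word>>26) & 0x1f = 31  ←
seq [25+:1] = (word>>25) & 0x1 = 0
state [24+:1] = (word>>24) & 0x1 = 1
ver [16+:8] = (word>>16) & 0xff = 140
mode [0+:16] = (word>>0) & 0xffff = 54989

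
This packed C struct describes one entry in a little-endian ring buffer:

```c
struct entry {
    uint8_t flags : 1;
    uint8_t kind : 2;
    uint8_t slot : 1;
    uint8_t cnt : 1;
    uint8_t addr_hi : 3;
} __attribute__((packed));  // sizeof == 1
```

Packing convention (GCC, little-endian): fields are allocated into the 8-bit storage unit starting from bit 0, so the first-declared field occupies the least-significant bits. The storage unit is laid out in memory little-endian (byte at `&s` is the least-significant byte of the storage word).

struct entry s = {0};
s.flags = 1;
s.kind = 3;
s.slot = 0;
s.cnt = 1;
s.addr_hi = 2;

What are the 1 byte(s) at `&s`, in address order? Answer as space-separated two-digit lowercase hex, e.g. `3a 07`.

57

flags:1 = 1 → 0x1 << 0 → word 0x01
kind:2 = 3 → 0x3 << 1 → word 0x07
slot:1 = 0 → 0x0 << 3 → word 0x07
cnt:1 = 1 → 0x1 << 4 → word 0x17
addr_hi:3 = 2 → 0x2 << 5 → word 0x57
word = 0x57 → little-endian bytes:
  [0]=0x57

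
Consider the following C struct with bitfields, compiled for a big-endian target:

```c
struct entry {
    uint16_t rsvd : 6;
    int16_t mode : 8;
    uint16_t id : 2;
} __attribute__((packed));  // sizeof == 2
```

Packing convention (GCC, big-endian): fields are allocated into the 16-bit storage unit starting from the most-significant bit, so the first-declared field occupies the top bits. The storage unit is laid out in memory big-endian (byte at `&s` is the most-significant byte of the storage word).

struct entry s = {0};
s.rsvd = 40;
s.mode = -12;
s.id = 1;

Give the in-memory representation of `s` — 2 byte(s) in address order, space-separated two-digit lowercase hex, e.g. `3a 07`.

a3 d1

[10+:6] rsvd=40 & 0x3f = 0x28; word=0xa000
[2+:8] mode=-12 & 0xff = 0xf4; word=0xa3d0
[0+:2] id=1 & 0x3 = 0x1; word=0xa3d1
word = 0xa3d1 → big-endian bytes:
  [0]=0xa3  [1]=0xd1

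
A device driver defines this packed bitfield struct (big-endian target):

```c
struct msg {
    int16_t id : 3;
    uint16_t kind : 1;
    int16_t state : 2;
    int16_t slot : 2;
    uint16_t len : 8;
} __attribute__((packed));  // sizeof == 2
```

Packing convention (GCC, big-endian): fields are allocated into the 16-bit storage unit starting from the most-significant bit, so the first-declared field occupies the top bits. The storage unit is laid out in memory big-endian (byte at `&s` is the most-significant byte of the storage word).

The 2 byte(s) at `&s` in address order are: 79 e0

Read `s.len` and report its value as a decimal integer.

[0]=0x79 [1]=0xe0 (big-endian) → word 0x79e0
id [13+:3] = (word>>13) & 0x7 = 3
kind [12+:1] = (word>>12) & 0x1 = 1
state [10+:2] = (word>>10) & 0x3 = 2
slot [8+:2] = (word>>8) & 0x3 = 1
len [0+:8] = (word>>0) & 0xff = 224  ←

224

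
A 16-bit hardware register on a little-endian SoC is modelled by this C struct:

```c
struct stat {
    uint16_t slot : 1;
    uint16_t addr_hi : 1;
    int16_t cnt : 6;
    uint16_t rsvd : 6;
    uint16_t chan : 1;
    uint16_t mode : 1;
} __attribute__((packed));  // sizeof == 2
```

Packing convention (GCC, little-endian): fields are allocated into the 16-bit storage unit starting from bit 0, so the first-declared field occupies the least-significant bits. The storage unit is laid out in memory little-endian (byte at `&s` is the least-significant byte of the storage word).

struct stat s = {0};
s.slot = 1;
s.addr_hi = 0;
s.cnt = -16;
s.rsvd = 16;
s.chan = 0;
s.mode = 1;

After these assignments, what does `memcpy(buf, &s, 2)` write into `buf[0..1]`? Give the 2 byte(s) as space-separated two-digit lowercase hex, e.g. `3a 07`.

slot (1b) val=1 bits=0x1 at bit 0: 0x0001
addr_hi (1b) val=0 bits=0x0 at bit 1: 0x0001
cnt (6b) val=-16 bits=0x30 at bit 2: 0x00c1
rsvd (6b) val=16 bits=0x10 at bit 8: 0x10c1
chan (1b) val=0 bits=0x0 at bit 14: 0x10c1
mode (1b) val=1 bits=0x1 at bit 15: 0x90c1
word = 0x90c1 → little-endian bytes:
  [0]=0xc1  [1]=0x90

c1 90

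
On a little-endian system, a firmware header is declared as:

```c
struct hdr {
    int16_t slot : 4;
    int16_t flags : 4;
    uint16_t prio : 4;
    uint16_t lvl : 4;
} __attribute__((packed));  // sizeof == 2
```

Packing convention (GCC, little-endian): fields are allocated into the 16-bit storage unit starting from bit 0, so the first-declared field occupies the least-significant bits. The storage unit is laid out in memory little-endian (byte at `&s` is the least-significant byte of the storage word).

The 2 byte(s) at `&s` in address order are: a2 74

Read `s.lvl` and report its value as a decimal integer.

7

[0]=0xa2 [1]=0x74 (little-endian) → word 0x74a2
slot:4 @ bit 0 → (0x74a2>>0)&0xf = 0x2
flags:4 @ bit 4 → (0x74a2>>4)&0xf = 0xa
prio:4 @ bit 8 → (0x74a2>>8)&0xf = 0x4
lvl:4 @ bit 12 → (0x74a2>>12)&0xf = 0x7  ←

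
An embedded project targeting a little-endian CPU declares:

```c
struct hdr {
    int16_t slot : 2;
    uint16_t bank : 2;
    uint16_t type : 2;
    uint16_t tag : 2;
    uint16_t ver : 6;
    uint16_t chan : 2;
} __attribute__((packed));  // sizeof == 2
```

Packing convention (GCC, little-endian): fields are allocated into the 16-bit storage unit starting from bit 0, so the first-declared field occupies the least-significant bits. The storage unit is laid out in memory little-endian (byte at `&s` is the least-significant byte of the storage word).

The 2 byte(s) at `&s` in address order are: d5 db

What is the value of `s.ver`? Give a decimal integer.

[0]=0xd5 [1]=0xdb (little-endian) → word 0xdbd5
slot [0+:2] = (word>>0) & 0x3 = 1
bank [2+:2] = (word>>2) & 0x3 = 1
type [4+:2] = (word>>4) & 0x3 = 1
tag [6+:2] = (word>>6) & 0x3 = 3
ver [8+:6] = (word>>8) & 0x3f = 27  ←
chan [14+:2] = (word>>14) & 0x3 = 3

27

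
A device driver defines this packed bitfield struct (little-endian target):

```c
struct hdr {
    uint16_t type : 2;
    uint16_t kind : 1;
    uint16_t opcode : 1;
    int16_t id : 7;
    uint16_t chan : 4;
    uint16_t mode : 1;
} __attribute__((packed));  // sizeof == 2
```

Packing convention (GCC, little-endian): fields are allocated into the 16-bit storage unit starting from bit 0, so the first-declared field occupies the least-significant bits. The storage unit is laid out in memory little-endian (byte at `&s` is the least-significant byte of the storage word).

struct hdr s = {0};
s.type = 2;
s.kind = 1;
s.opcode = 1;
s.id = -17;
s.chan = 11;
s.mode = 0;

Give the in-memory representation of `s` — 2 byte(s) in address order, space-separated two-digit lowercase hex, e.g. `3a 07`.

fe 5e

type (2b) val=2 bits=0x2 at bit 0: 0x0002
kind (1b) val=1 bits=0x1 at bit 2: 0x0006
opcode (1b) val=1 bits=0x1 at bit 3: 0x000e
id (7b) val=-17 bits=0x6f at bit 4: 0x06fe
chan (4b) val=11 bits=0xb at bit 11: 0x5efe
mode (1b) val=0 bits=0x0 at bit 15: 0x5efe
word = 0x5efe → little-endian bytes:
  [0]=0xfe  [1]=0x5e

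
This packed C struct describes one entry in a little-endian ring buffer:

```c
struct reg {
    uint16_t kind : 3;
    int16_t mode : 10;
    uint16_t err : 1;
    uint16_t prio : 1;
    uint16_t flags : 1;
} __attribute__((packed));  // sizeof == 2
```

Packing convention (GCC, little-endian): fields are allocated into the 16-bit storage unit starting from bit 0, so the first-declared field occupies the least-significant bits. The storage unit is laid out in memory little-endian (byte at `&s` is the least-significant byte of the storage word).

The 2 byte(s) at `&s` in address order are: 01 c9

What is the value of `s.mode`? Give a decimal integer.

288

[0]=0x01 [1]=0xc9 (little-endian) → word 0xc901
kind:3 @ bit 0 → (0xc901>>0)&0x7 = 0x1
mode:10 @ bit 3 → (0xc901>>3)&0x3ff = 0x120  ←
err:1 @ bit 13 → (0xc901>>13)&0x1 = 0x0
prio:1 @ bit 14 → (0xc901>>14)&0x1 = 0x1
flags:1 @ bit 15 → (0xc901>>15)&0x1 = 0x1
mode signed 10b, MSB=0: value = 288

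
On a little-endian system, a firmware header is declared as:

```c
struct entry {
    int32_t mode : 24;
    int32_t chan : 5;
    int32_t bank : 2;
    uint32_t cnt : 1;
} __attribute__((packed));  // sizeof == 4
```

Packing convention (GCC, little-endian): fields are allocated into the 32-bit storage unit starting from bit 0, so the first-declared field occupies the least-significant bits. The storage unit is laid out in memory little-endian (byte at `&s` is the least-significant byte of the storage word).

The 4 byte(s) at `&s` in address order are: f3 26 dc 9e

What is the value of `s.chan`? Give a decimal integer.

[0]=0xf3 [1]=0x26 [2]=0xdc [3]=0x9e (little-endian) → word 0x9edc26f3
mode:24 @ bit 0 → (0x9edc26f3>>0)&0xffffff = 0xdc26f3
chan:5 @ bit 24 → (0x9edc26f3>>24)&0x1f = 0x1e  ←
bank:2 @ bit 29 → (0x9edc26f3>>29)&0x3 = 0x0
cnt:1 @ bit 31 → (0x9edc26f3>>31)&0x1 = 0x1
chan signed 5b, MSB=1: 30 - 32 = -2

-2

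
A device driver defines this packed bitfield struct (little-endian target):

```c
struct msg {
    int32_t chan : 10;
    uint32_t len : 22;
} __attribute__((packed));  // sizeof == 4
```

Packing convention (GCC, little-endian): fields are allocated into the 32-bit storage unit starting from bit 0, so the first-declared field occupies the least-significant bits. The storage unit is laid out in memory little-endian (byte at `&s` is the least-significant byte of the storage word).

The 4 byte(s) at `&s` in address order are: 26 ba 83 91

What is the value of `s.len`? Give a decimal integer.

2384110

[0]=0x26 [1]=0xba [2]=0x83 [3]=0x91 (little-endian) → word 0x9183ba26
chan:10 @ bit 0 → (0x9183ba26>>0)&0x3ff = 0x226
len:22 @ bit 10 → (0x9183ba26>>10)&0x3fffff = 0x2460ee  ←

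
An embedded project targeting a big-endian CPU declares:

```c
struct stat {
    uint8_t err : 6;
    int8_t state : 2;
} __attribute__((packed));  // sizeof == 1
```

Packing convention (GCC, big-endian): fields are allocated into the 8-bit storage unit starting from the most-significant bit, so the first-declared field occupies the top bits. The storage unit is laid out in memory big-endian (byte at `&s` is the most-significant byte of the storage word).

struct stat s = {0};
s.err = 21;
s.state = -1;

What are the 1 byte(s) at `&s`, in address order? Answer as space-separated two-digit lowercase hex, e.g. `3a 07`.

57

[2+:6] err=21 & 0x3f = 0x15; word=0x54
[0+:2] state=-1 & 0x3 = 0x3; word=0x57
word = 0x57 → big-endian bytes:
  [0]=0x57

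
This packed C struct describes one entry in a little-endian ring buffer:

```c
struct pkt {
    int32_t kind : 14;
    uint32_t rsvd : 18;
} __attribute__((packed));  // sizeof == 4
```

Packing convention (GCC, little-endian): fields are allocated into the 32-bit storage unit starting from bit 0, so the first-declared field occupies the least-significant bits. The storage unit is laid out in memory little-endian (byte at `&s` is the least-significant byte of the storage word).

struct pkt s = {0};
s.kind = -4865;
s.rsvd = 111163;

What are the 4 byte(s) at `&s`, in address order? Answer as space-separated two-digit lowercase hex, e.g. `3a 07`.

[0+:14] kind=-4865 & 0x3fff = 0x2cff; word=0x00002cff
[14+:18] rsvd=111163 & 0x3ffff = 0x1b23b; word=0x6c8eecff
word = 0x6c8eecff → little-endian bytes:
  [0]=0xff  [1]=0xec  [2]=0x8e  [3]=0x6c

ff ec 8e 6c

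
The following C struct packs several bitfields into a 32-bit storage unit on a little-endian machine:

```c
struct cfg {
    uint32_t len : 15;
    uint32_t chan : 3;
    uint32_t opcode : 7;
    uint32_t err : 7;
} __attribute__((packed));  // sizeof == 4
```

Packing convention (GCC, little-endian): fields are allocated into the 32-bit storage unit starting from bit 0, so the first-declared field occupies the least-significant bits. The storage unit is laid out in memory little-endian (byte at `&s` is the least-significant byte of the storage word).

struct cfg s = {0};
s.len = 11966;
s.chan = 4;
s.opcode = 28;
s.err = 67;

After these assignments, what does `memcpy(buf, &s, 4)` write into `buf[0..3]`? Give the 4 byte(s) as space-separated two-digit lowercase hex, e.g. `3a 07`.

len (15b) val=11966 bits=0x2ebe at bit 0: 0x00002ebe
chan (3b) val=4 bits=0x4 at bit 15: 0x00022ebe
opcode (7b) val=28 bits=0x1c at bit 18: 0x00722ebe
err (7b) val=67 bits=0x43 at bit 25: 0x86722ebe
word = 0x86722ebe → little-endian bytes:
  [0]=0xbe  [1]=0x2e  [2]=0x72  [3]=0x86

be 2e 72 86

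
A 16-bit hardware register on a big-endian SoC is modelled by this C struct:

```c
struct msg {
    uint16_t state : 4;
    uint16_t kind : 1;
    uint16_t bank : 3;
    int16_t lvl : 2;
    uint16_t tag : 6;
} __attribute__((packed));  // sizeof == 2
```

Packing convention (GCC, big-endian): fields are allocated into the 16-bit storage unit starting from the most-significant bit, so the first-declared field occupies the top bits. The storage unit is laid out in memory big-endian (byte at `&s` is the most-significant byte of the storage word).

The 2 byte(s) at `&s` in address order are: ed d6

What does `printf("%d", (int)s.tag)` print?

[0]=0xed [1]=0xd6 (big-endian) → word 0xedd6
state:4 @ bit 12 → (0xedd6>>12)&0xf = 0xe
kind:1 @ bit 11 → (0xedd6>>11)&0x1 = 0x1
bank:3 @ bit 8 → (0xedd6>>8)&0x7 = 0x5
lvl:2 @ bit 6 → (0xedd6>>6)&0x3 = 0x3
tag:6 @ bit 0 → (0xedd6>>0)&0x3f = 0x16  ←

22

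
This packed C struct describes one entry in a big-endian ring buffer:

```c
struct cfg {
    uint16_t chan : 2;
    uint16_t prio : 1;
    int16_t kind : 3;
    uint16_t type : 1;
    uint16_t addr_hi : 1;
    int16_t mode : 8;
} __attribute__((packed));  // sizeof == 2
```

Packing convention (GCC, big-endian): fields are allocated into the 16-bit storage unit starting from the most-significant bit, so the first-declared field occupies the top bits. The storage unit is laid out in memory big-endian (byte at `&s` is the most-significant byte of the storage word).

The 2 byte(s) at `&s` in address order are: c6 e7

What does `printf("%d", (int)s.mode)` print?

[0]=0xc6 [1]=0xe7 (big-endian) → word 0xc6e7
chan [14+:2] = (word>>14) & 0x3 = 3
prio [13+:1] = (word>>13) & 0x1 = 0
kind [10+:3] = (word>>10) & 0x7 = 1
type [9+:1] = (word>>9) & 0x1 = 1
addr_hi [8+:1] = (word>>8) & 0x1 = 0
mode [0+:8] = (word>>0) & 0xff = 231  ←
mode signed 8b, MSB=1: 231 - 256 = -25

-25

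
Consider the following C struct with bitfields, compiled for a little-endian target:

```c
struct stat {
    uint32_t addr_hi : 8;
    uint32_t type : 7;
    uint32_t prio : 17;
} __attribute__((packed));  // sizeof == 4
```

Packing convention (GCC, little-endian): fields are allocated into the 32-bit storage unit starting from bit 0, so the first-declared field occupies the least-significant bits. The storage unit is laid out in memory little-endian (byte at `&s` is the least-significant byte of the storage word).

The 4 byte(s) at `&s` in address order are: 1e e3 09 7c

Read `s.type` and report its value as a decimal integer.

99

[0]=0x1e [1]=0xe3 [2]=0x09 [3]=0x7c (little-endian) → word 0x7c09e31e
addr_hi:8 @ bit 0 → (0x7c09e31e>>0)&0xff = 0x1e
type:7 @ bit 8 → (0x7c09e31e>>8)&0x7f = 0x63  ←
prio:17 @ bit 15 → (0x7c09e31e>>15)&0x1ffff = 0xf813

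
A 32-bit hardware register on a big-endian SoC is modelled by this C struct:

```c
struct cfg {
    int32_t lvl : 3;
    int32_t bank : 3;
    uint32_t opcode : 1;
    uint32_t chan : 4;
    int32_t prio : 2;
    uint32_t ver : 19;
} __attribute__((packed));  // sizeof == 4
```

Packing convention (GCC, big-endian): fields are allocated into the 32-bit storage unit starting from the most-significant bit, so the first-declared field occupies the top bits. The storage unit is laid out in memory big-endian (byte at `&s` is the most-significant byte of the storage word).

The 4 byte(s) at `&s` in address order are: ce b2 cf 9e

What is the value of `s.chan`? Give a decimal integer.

5

[0]=0xce [1]=0xb2 [2]=0xcf [3]=0x9e (big-endian) → word 0xceb2cf9e
lvl:3 @ bit 29 → (0xceb2cf9e>>29)&0x7 = 0x6
bank:3 @ bit 26 → (0xceb2cf9e>>26)&0x7 = 0x3
opcode:1 @ bit 25 → (0xceb2cf9e>>25)&0x1 = 0x1
chan:4 @ bit 21 → (0xceb2cf9e>>21)&0xf = 0x5  ←
prio:2 @ bit 19 → (0xceb2cf9e>>19)&0x3 = 0x2
ver:19 @ bit 0 → (0xceb2cf9e>>0)&0x7ffff = 0x2cf9e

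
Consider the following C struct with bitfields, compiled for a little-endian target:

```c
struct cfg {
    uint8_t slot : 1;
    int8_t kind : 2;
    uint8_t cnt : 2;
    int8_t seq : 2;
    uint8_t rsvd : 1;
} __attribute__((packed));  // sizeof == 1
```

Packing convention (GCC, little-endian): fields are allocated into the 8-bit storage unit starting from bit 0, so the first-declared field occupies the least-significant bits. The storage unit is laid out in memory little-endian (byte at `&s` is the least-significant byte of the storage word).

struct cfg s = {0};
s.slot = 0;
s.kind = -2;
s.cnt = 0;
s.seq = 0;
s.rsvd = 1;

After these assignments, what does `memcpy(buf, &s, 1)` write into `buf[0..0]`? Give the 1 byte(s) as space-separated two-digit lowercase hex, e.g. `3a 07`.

84

slot (1b) val=0 bits=0x0 at bit 0: 0x00
kind (2b) val=-2 bits=0x2 at bit 1: 0x04
cnt (2b) val=0 bits=0x0 at bit 3: 0x04
seq (2b) val=0 bits=0x0 at bit 5: 0x04
rsvd (1b) val=1 bits=0x1 at bit 7: 0x84
word = 0x84 → little-endian bytes:
  [0]=0x84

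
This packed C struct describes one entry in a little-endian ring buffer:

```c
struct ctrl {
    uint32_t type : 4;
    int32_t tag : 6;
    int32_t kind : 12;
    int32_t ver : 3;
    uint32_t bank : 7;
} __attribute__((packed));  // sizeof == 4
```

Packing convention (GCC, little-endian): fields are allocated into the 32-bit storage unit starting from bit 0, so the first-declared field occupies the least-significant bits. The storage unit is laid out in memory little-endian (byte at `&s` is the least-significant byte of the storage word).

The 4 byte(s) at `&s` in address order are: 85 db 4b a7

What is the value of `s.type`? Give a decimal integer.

5

[0]=0x85 [1]=0xdb [2]=0x4b [3]=0xa7 (little-endian) → word 0xa74bdb85
type [0+:4] = (word>>0) & 0xf = 5  ←
tag [4+:6] = (word>>4) & 0x3f = 56
kind [10+:12] = (word>>10) & 0xfff = 758
ver [22+:3] = (word>>22) & 0x7 = 5
bank [25+:7] = (word>>25) & 0x7f = 83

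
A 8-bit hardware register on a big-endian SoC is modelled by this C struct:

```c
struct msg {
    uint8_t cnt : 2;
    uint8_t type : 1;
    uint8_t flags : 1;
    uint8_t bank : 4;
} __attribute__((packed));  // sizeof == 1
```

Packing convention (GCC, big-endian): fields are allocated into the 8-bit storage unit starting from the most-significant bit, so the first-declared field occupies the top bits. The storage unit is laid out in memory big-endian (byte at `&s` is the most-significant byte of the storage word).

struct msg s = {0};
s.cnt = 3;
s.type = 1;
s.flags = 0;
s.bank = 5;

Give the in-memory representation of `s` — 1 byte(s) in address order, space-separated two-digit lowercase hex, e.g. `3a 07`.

e5

[6+:2] cnt=3 & 0x3 = 0x3; word=0xc0
[5+:1] type=1 & 0x1 = 0x1; word=0xe0
[4+:1] flags=0 & 0x1 = 0x0; word=0xe0
[0+:4] bank=5 & 0xf = 0x5; word=0xe5
word = 0xe5 → big-endian bytes:
  [0]=0xe5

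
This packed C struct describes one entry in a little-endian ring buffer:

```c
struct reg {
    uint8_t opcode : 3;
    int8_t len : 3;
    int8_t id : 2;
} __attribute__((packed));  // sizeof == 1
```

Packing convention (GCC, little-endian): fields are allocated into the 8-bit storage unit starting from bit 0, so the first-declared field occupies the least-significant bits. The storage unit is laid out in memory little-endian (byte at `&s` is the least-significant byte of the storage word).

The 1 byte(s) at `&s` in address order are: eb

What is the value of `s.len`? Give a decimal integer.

-3

[0]=0xeb (little-endian) → word 0xeb
opcode:3 @ bit 0 → (0xeb>>0)&0x7 = 0x3
len:3 @ bit 3 → (0xeb>>3)&0x7 = 0x5  ←
id:2 @ bit 6 → (0xeb>>6)&0x3 = 0x3
len signed 3b, MSB=1: 5 - 8 = -3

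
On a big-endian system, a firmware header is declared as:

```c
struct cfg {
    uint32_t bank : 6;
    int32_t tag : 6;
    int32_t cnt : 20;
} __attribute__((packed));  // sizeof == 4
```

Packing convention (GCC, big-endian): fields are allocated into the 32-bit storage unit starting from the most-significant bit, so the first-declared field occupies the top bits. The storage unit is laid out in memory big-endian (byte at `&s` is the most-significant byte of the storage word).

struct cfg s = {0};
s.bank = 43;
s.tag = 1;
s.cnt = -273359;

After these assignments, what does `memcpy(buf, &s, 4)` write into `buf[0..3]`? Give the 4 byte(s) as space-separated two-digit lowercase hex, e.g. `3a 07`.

bank (6b) val=43 bits=0x2b at bit 26: 0xac000000
tag (6b) val=1 bits=0x1 at bit 20: 0xac100000
cnt (20b) val=-273359 bits=0xbd431 at bit 0: 0xac1bd431
word = 0xac1bd431 → big-endian bytes:
  [0]=0xac  [1]=0x1b  [2]=0xd4  [3]=0x31

ac 1b d4 31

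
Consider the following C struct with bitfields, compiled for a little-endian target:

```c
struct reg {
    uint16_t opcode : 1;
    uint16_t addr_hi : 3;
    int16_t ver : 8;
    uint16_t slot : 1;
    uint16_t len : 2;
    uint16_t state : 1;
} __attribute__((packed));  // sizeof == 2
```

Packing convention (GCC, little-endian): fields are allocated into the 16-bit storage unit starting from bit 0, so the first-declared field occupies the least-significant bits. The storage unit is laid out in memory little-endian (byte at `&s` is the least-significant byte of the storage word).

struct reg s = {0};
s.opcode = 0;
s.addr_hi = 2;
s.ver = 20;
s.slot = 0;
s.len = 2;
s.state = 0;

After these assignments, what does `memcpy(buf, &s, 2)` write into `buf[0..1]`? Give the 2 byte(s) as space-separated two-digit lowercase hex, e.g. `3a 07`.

44 41

opcode:1 = 0 → 0x0 << 0 → word 0x0000
addr_hi:3 = 2 → 0x2 << 1 → word 0x0004
ver:8 = 20 → 0x14 << 4 → word 0x0144
slot:1 = 0 → 0x0 << 12 → word 0x0144
len:2 = 2 → 0x2 << 13 → word 0x4144
state:1 = 0 → 0x0 << 15 → word 0x4144
word = 0x4144 → little-endian bytes:
  [0]=0x44  [1]=0x41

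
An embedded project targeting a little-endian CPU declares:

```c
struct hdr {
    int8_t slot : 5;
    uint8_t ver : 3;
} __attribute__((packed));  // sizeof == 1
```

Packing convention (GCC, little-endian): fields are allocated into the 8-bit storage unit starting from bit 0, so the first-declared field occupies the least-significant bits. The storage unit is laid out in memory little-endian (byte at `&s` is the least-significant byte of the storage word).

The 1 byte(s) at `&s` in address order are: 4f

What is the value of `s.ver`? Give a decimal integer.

[0]=0x4f (little-endian) → word 0x4f
slot [0+:5] = (word>>0) & 0x1f = 15
ver [5+:3] = (word>>5) & 0x7 = 2  ←

2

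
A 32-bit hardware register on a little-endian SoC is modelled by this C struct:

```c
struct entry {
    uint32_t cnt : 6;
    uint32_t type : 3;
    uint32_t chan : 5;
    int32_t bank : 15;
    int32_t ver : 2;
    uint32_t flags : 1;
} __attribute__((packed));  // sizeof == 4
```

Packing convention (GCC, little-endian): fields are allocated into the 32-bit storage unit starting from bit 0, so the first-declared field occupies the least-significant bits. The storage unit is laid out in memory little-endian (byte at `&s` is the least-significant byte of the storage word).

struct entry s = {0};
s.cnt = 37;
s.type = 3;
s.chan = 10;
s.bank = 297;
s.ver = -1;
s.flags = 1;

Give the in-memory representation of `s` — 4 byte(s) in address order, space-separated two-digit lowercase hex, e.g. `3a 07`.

e5 54 4a e0

cnt (6b) val=37 bits=0x25 at bit 0: 0x00000025
type (3b) val=3 bits=0x3 at bit 6: 0x000000e5
chan (5b) val=10 bits=0xa at bit 9: 0x000014e5
bank (15b) val=297 bits=0x129 at bit 14: 0x004a54e5
ver (2b) val=-1 bits=0x3 at bit 29: 0x604a54e5
flags (1b) val=1 bits=0x1 at bit 31: 0xe04a54e5
word = 0xe04a54e5 → little-endian bytes:
  [0]=0xe5  [1]=0x54  [2]=0x4a  [3]=0xe0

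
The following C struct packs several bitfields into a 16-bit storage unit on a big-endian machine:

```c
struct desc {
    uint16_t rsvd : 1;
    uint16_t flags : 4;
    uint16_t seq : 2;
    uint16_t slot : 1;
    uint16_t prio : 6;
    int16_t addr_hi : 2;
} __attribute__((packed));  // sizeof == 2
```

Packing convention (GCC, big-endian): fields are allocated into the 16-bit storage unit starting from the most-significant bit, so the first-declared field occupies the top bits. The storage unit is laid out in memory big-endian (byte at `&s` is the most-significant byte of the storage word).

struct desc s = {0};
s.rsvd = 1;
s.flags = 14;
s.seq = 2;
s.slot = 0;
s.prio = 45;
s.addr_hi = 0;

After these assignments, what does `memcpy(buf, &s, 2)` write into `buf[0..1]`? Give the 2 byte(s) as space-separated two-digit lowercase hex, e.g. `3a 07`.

f4 b4

rsvd (1b) val=1 bits=0x1 at bit 15: 0x8000
flags (4b) val=14 bits=0xe at bit 11: 0xf000
seq (2b) val=2 bits=0x2 at bit 9: 0xf400
slot (1b) val=0 bits=0x0 at bit 8: 0xf400
prio (6b) val=45 bits=0x2d at bit 2: 0xf4b4
addr_hi (2b) val=0 bits=0x0 at bit 0: 0xf4b4
word = 0xf4b4 → big-endian bytes:
  [0]=0xf4  [1]=0xb4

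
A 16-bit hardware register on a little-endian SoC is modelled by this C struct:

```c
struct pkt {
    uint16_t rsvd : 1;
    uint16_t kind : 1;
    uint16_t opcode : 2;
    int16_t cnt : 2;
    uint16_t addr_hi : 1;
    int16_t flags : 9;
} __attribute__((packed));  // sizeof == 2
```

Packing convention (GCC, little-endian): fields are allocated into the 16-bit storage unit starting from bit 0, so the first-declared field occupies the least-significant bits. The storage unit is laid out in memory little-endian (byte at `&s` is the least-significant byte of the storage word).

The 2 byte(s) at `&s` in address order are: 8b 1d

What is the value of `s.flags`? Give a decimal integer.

59

[0]=0x8b [1]=0x1d (little-endian) → word 0x1d8b
rsvd:1 @ bit 0 → (0x1d8b>>0)&0x1 = 0x1
kind:1 @ bit 1 → (0x1d8b>>1)&0x1 = 0x1
opcode:2 @ bit 2 → (0x1d8b>>2)&0x3 = 0x2
cnt:2 @ bit 4 → (0x1d8b>>4)&0x3 = 0x0
addr_hi:1 @ bit 6 → (0x1d8b>>6)&0x1 = 0x0
flags:9 @ bit 7 → (0x1d8b>>7)&0x1ff = 0x3b  ←
flags signed 9b, MSB=0: value = 59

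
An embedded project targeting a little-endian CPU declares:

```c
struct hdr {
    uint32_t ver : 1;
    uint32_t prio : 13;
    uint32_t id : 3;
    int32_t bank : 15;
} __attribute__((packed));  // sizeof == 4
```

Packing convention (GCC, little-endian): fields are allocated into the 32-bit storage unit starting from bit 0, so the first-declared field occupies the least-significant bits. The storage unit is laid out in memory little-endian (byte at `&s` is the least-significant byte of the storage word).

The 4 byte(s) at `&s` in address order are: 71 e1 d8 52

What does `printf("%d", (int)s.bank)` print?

10604

[0]=0x71 [1]=0xe1 [2]=0xd8 [3]=0x52 (little-endian) → word 0x52d8e171
ver [0+:1] = (word>>0) & 0x1 = 1
prio [1+:13] = (word>>1) & 0x1fff = 4280
id [14+:3] = (word>>14) & 0x7 = 3
bank [17+:15] = (word>>17) & 0x7fff = 10604  ←
bank signed 15b, MSB=0: value = 10604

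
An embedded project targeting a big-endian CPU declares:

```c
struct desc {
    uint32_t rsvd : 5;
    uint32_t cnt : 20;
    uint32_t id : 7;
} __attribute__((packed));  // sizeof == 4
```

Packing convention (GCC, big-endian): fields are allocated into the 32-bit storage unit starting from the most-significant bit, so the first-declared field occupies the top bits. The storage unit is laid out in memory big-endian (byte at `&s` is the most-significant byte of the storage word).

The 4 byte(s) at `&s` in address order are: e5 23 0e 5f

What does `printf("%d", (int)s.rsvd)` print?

[0]=0xe5 [1]=0x23 [2]=0x0e [3]=0x5f (big-endian) → word 0xe5230e5f
rsvd [27+:5] = (word>>27) & 0x1f = 28  ←
cnt [7+:20] = (word>>7) & 0xfffff = 673308
id [0+:7] = (word>>0) & 0x7f = 95

28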